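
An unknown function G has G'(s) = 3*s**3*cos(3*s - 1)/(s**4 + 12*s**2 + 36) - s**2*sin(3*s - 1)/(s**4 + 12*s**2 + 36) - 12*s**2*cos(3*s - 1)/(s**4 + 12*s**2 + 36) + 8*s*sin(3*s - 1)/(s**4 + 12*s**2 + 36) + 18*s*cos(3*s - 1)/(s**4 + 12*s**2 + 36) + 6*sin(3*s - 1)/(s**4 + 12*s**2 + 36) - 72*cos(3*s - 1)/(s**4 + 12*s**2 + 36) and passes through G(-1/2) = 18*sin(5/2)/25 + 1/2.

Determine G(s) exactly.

Integrate term by term and add the pieces.
A general antiderivative is -(2 - s/2)*sin(3*s - 1)/(s**2/2 + 3) + C.
The condition gives C = 18*sin(5/2)/25 + 1/2 - (18*sin(5/2)/25) = 1/2.
So G(s) = (s**2 + 2*s*sin(3*s - 1) - 8*sin(3*s - 1) + 6)/(2*s**2 + 12).
Check: d/ds[(s**2 + 2*s*sin(3*s - 1) - 8*sin(3*s - 1) + 6)/(2*s**2 + 12)] = (3*s**3*cos(3*s - 1) - s**2*sin(3*s - 1) - 12*s**2*cos(3*s - 1) + 8*s*sin(3*s - 1) + 18*s*cos(3*s - 1) + 6*sin(3*s - 1) - 72*cos(3*s - 1))/(s**4 + 12*s**2 + 36), which equals G'(s).

G(s) = (s**2 + 2*s*sin(3*s - 1) - 8*sin(3*s - 1) + 6)/(2*s**2 + 12)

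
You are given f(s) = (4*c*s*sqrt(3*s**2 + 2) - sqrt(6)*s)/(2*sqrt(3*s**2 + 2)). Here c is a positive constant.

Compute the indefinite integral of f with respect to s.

A candidate is checked by its d/ds: the result must match f(s).
Check: d/ds[c*s**2 - sqrt(s**2/2 + 1/3)] = (4*c*s*sqrt(3*s**2 + 2) - sqrt(6)*s)/(2*sqrt(3*s**2 + 2)) = f(s).

F(s) = c*s**2 - sqrt(s**2/2 + 1/3) + C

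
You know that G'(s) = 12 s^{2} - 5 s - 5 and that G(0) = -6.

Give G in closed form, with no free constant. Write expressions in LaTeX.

Integrate term by term and add the pieces.
A general antiderivative is 4 s^{3} - \frac{5 s^{2}}{2} - 5 s - 5 + C.
The condition gives C = -6 - (-5) = -1.
So G(s) = 4 s^{3} - \frac{5 s^{2}}{2} - 5 s - 6.
Check: d/ds[4 s^{3} - \frac{5 s^{2}}{2} - 5 s - 6] = 12 s^{2} - 5 s - 5 = G'(s).

G(s) = 4 s^{3} - \frac{5 s^{2}}{2} - 5 s - 6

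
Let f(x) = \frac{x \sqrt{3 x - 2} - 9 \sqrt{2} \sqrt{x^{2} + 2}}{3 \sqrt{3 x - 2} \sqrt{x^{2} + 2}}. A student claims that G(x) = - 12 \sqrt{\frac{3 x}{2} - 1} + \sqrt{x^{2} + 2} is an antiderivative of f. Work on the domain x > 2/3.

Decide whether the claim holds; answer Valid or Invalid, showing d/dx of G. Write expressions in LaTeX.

Invalid: d/dx[G] - f = \frac{- 18 \sqrt{2} x^{2} \sqrt{3 x - 2} + 6 x^{2} \sqrt{x^{2} + 2} - 4 x \sqrt{x^{2} + 2} - 36 \sqrt{2} \sqrt{3 x - 2}}{9 x^{3} - 6 x^{2} + 18 x - 12}, which is not 0.

d/dx[G] = \frac{x \sqrt{3 x - 2} - 9 \sqrt{2} \sqrt{x^{2} + 2}}{\sqrt{3 x - 2} \sqrt{x^{2} + 2}}
d/dx[G] - f(x) = \frac{- 18 \sqrt{2} x^{2} \sqrt{3 x - 2} + 6 x^{2} \sqrt{x^{2} + 2} - 4 x \sqrt{x^{2} + 2} - 36 \sqrt{2} \sqrt{3 x - 2}}{9 x^{3} - 6 x^{2} + 18 x - 12} != 0.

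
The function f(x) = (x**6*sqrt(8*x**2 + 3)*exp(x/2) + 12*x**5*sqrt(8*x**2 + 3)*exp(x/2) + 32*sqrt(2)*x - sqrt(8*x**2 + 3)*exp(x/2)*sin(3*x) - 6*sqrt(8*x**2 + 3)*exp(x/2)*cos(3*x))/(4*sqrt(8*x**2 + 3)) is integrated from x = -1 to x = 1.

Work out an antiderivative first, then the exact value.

Antiderivative: F(x) = sqrt(2)*(sqrt(2)*x**6*exp(x/2) + 4*sqrt(8*x**2 + 3) - sqrt(2)*exp(x/2)*sin(3*x))/4; value = -exp(-1/2)/2 - exp(1/2)*sin(3)/2 - exp(-1/2)*sin(3)/2 + exp(1/2)/2

Any candidate F(x) must reproduce f(x) exactly when differentiated.
F(x) = sqrt(2)*(sqrt(2)*x**6*exp(x/2) + 4*sqrt(8*x**2 + 3) - sqrt(2)*exp(x/2)*sin(3*x))/4 is an antiderivative of f.
Check: d/dx[sqrt(2)*(sqrt(2)*x**6*exp(x/2) + 4*sqrt(8*x**2 + 3) - sqrt(2)*exp(x/2)*sin(3*x))/4] = (x**6*sqrt(8*x**2 + 3)*exp(x/2) + 12*x**5*sqrt(8*x**2 + 3)*exp(x/2) + 32*sqrt(2)*x - sqrt(8*x**2 + 3)*exp(x/2)*sin(3*x) - 6*sqrt(8*x**2 + 3)*exp(x/2)*cos(3*x))/(4*sqrt(8*x**2 + 3)) = f(x).
F(1) = -exp(1/2)*sin(3)/2 + exp(1/2)/2 + sqrt(22); F(-1) = exp(-1/2)*sin(3)/2 + exp(-1/2)/2 + sqrt(22).
Integral = F(1) - F(-1) = -exp(-1/2)/2 - exp(1/2)*sin(3)/2 - exp(-1/2)*sin(3)/2 + exp(1/2)/2.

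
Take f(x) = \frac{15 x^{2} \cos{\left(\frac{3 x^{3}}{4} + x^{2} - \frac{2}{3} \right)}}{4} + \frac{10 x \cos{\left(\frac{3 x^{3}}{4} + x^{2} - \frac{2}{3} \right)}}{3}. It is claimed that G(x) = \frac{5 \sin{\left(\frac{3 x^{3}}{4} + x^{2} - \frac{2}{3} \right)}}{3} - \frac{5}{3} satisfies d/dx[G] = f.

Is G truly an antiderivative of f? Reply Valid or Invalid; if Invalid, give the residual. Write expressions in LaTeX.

Valid. The derivative of G reproduces f.

d/dx[G] = \frac{15 x^{2} \cos{\left(\frac{3 x^{3}}{4} + x^{2} - \frac{2}{3} \right)}}{4} + \frac{10 x \cos{\left(\frac{3 x^{3}}{4} + x^{2} - \frac{2}{3} \right)}}{3}
This equals f(x) exactly, so the claim holds.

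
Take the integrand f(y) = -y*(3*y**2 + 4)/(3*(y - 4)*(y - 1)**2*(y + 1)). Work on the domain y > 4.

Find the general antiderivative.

The denominator factors as 3*(y - 4)*(y - 1)**2*(y + 1); partial fractions split f into directly integrable pieces: -7/(60*(y + 1)) + 71/(108*(y - 1)) + 7/(18*(y - 1)**2) - 208/(135*(y - 4)).
Check: d/dy[-208*log(y - 4)/135 + 71*log(y - 1)/108 - 7*log(y + 1)/60 - 7/(18*y - 18)] = (-3*y**3 - 4*y)/(3*y**4 - 15*y**3 + 9*y**2 + 15*y - 12), which equals f(y).

F(y) = -208*log(y - 4)/135 + 71*log(y - 1)/108 - 7*log(y + 1)/60 - 7/(18*y - 18) + C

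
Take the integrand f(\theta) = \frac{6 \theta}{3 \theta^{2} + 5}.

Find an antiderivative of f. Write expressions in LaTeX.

An antiderivative is F(\theta) = \log{\left(3 \theta^{2} + 5 \right)}.

f matches the chain-rule pattern g'(h)*h' with inner function h(\theta) = \frac{3 \theta^{2}}{2} + \frac{5}{2}; substituting u = h(\theta) collapses the integral.
Check: d/d\theta[\log{\left(3 \theta^{2} + 5 \right)}] = \frac{6 \theta}{3 \theta^{2} + 5} = f(\theta).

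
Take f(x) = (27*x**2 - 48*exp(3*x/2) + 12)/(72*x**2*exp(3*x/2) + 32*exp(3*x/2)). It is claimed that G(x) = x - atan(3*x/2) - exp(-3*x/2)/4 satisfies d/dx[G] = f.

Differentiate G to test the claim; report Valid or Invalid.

Invalid: d/dx[G] - f = 1, which is not 0.

d/dx[G] = (72*x**2*exp(3*x/2) + 27*x**2 - 16*exp(3*x/2) + 12)/(72*x**2*exp(3*x/2) + 32*exp(3*x/2))
d/dx[G] - f(x) = 1 != 0.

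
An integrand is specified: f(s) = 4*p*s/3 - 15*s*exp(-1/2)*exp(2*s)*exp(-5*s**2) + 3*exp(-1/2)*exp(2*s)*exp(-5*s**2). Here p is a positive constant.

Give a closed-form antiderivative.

An antiderivative is F(s) = 2*p*s**2/3 + 3*exp(-1/2)*exp(2*s)*exp(-5*s**2)/2.

The integrand splits into summands that can be handled one at a time.
Check: d/ds[2*p*s**2/3 + 3*exp(-1/2)*exp(2*s)*exp(-5*s**2)/2] = (4*p*s*exp(1/2)*exp(5*s**2) - 45*s*exp(2*s) + 9*exp(2*s))*exp(-1/2)*exp(-5*s**2)/3, which equals f(s).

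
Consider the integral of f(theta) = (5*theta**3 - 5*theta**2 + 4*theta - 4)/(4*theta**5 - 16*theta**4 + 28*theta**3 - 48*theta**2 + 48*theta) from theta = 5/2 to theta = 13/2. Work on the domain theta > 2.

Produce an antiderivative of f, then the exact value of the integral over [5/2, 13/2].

The denominator factors as 4*theta*(theta - 2)**2*(theta**2 + 3); partial fractions split f into directly integrable pieces: -11*(13*theta - 9)/(588*(theta**2 + 3)) + 16/(49*(theta - 2)) + 3/(7*(theta - 2)**2) - 1/(12*theta).
F(theta) = -log(theta)/12 + 16*log(theta - 2)/49 - 143*log(theta**2 + 3)/1176 + 11*sqrt(3)*atan(sqrt(3)*theta/3)/196 - 3/(7*theta - 14) is an antiderivative of f.
Check: d/dtheta[-log(theta)/12 + 16*log(theta - 2)/49 - 143*log(theta**2 + 3)/1176 + 11*sqrt(3)*atan(sqrt(3)*theta/3)/196 - 3/(7*theta - 14)] = (5*theta**3 - 5*theta**2 + 4*theta - 4)/(4*theta**5 - 16*theta**4 + 28*theta**3 - 48*theta**2 + 48*theta) = f(theta).
F(13/2) = -143*log(181/4)/1176 - log(13/2)/12 - 2/21 + 11*sqrt(3)*atan(13*sqrt(3)/6)/196 + 16*log(9/2)/49; F(5/2) = -6/7 - 143*log(37/4)/1176 - 16*log(2)/49 - log(5/2)/12 + 11*sqrt(3)*atan(5*sqrt(3)/6)/196.
Integral = F(13/2) - F(5/2) = -143*log(181/4)/1176 - log(13/2)/12 - 11*sqrt(3)*atan(5*sqrt(3)/6)/196 + log(5/2)/12 + 11*sqrt(3)*atan(13*sqrt(3)/6)/196 + 16*log(2)/49 + 143*log(37/4)/1176 + 16*log(9/2)/49 + 16/21.

Antiderivative: F(theta) = -log(theta)/12 + 16*log(theta - 2)/49 - 143*log(theta**2 + 3)/1176 + 11*sqrt(3)*atan(sqrt(3)*theta/3)/196 - 3/(7*theta - 14); value = -143*log(181/4)/1176 - log(13/2)/12 - 11*sqrt(3)*atan(5*sqrt(3)/6)/196 + log(5/2)/12 + 11*sqrt(3)*atan(13*sqrt(3)/6)/196 + 16*log(2)/49 + 143*log(37/4)/1176 + 16*log(9/2)/49 + 16/21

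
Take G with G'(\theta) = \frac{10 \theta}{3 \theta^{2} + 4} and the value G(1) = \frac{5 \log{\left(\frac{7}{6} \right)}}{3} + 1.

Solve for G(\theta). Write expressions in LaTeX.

G(\theta) = \frac{5 \log{\left(\frac{\theta^{2}}{2} + \frac{2}{3} \right)}}{3} + 1

G'(\theta) matches the chain-rule pattern g'(h)*h' with inner function h(\theta) = \frac{\theta^{2}}{2} + \frac{2}{3}; substituting u = h(\theta) collapses the integral.
A general antiderivative is \frac{5 \log{\left(\frac{\theta^{2}}{2} + \frac{2}{3} \right)}}{3} + C.
The condition gives C = \frac{5 \log{\left(\frac{7}{6} \right)}}{3} + 1 - (\frac{5 \log{\left(\frac{7}{6} \right)}}{3}) = 1.
So G(\theta) = \frac{5 \log{\left(\frac{\theta^{2}}{2} + \frac{2}{3} \right)}}{3} + 1.
Check: d/d\theta[\frac{5 \log{\left(\frac{\theta^{2}}{2} + \frac{2}{3} \right)}}{3} + 1] = \frac{10 \theta}{3 \theta^{2} + 4} = G'(\theta).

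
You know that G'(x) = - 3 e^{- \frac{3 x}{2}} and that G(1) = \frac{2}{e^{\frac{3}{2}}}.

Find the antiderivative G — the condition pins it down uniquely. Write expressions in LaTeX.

A candidate passes only if d/dx[G] lands on the given G'(x) exactly.
A general antiderivative is 2 e^{- \frac{3 x}{2}} + C.
The condition gives C = \frac{2}{e^{\frac{3}{2}}} - (\frac{2}{e^{\frac{3}{2}}}) = 0.
So G(x) = 2 e^{- \frac{3 x}{2}}.
Check: d/dx[2 e^{- \frac{3 x}{2}}] = - 3 e^{- \frac{3 x}{2}} = G'(x).

G(x) = 2 e^{- \frac{3 x}{2}}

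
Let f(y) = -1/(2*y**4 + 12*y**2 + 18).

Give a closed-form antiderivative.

An antiderivative is F(y) = (-sqrt(3)*y**2*atan(sqrt(3)*y/3) - 3*y - 3*sqrt(3)*atan(sqrt(3)*y/3))/(36*y**2 + 108).

A candidate is checked by its d/dy: the result must match f(y).
Check: d/dy[(-sqrt(3)*y**2*atan(sqrt(3)*y/3) - 3*y - 3*sqrt(3)*atan(sqrt(3)*y/3))/(36*y**2 + 108)] = -1/(2*y**4 + 12*y**2 + 18) = f(y).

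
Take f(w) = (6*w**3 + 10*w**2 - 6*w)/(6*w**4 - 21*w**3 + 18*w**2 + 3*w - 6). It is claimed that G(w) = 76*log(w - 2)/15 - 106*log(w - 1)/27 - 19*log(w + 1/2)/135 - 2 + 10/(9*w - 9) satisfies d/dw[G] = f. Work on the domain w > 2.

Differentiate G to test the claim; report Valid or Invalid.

Valid - the claim checks out under differentiation.

d/dw[G] = (6*w**3 + 10*w**2 - 6*w)/(6*w**4 - 21*w**3 + 18*w**2 + 3*w - 6)
This equals f(w) exactly, so the claim holds.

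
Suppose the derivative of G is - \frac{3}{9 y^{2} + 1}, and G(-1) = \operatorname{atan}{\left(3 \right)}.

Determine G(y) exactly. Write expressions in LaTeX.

G(y) = - \operatorname{atan}{\left(3 y \right)}

A first test for any G(y): its y-derivative must equal the given G'(y).
A general antiderivative is - \operatorname{atan}{\left(3 y \right)} + C.
The condition gives C = \operatorname{atan}{\left(3 \right)} - (\operatorname{atan}{\left(3 \right)}) = 0.
So G(y) = - \operatorname{atan}{\left(3 y \right)}.
Check: d/dy[- \operatorname{atan}{\left(3 y \right)}] = - \frac{3}{9 y^{2} + 1} = G'(y).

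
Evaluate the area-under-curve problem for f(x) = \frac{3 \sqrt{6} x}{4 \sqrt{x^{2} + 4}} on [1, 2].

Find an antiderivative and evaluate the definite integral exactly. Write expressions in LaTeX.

Antiderivative: F(x) = \frac{3 \sqrt{\frac{3 x^{2}}{2} + 6}}{2}; value = - \frac{3 \sqrt{30}}{4} + 3 \sqrt{3}

The substitution u = \frac{3 x^{2}}{2} + 6 works: f is exactly (dF/du)*(du/dx) for that inner function.
F(x) = \frac{3 \sqrt{\frac{3 x^{2}}{2} + 6}}{2} is an antiderivative of f.
Check: d/dx[\frac{3 \sqrt{\frac{3 x^{2}}{2} + 6}}{2}] = \frac{3 \sqrt{6} x}{4 \sqrt{x^{2} + 4}} = f(x).
F(2) = 3 \sqrt{3}; F(1) = \frac{3 \sqrt{30}}{4}.
Integral = F(2) - F(1) = - \frac{3 \sqrt{30}}{4} + 3 \sqrt{3}.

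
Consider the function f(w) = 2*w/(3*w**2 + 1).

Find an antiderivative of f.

f matches the chain-rule pattern g'(h)*h' with inner function h(w) = 3*w**2/2 + 1/2; substituting u = h(w) collapses the integral.
Check: d/dw[log(3*w**2/2 + 1/2)/3] = 2*w/(3*w**2 + 1) = f(w).

An antiderivative is F(w) = log(3*w**2/2 + 1/2)/3.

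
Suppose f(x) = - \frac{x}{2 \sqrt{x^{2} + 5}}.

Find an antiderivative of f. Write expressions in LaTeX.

The substitution u = x^{2} + 5 works: f is exactly (dF/du)*(du/dx) for that inner function.
Check: d/dx[- \frac{\sqrt{x^{2} + 5}}{2}] = - \frac{x}{2 \sqrt{x^{2} + 5}} = f(x).

An antiderivative is F(x) = - \frac{\sqrt{x^{2} + 5}}{2}.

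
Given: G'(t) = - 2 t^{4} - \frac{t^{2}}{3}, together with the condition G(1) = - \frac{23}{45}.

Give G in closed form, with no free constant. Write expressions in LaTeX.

The integrand splits into summands that can be handled one at a time.
A general antiderivative is - \frac{2 t^{5}}{5} - \frac{t^{3}}{9} + C.
The condition gives C = - \frac{23}{45} - (- \frac{23}{45}) = 0.
So G(t) = - \frac{2 t^{5}}{5} - \frac{t^{3}}{9}.
Check: d/dt[- \frac{2 t^{5}}{5} - \frac{t^{3}}{9}] = - 2 t^{4} - \frac{t^{2}}{3} = G'(t).

G(t) = - \frac{2 t^{5}}{5} - \frac{t^{3}}{9}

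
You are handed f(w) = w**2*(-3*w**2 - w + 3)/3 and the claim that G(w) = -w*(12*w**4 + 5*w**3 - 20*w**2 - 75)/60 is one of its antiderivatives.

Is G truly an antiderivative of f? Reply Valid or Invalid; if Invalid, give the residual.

d/dw[G] = -w**4 - w**3/3 + w**2 + 5/4
d/dw[G] - f(w) = 5/4 != 0.

Invalid: d/dw[G] - f = 5/4, which is not 0.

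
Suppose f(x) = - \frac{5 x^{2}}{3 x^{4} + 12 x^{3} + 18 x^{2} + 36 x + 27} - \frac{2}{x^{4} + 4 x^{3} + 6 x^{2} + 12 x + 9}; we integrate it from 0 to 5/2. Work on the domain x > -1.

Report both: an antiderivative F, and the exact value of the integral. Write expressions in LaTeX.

Antiderivative: F(x) = - \frac{11 \log{\left(x + 1 \right)}}{24} + \frac{17 \log{\left(x + 3 \right)}}{24} - \frac{\log{\left(x^{2} + 3 \right)}}{8}; value = - \frac{7 \log{\left(3 \right)}}{12} - \frac{11 \log{\left(\frac{7}{2} \right)}}{24} - \frac{\log{\left(\frac{37}{4} \right)}}{8} + \frac{17 \log{\left(\frac{11}{2} \right)}}{24}

Factor the denominator (3 \left(x + 1\right) \left(x + 3\right) \left(x^{2} + 3\right)) and decompose: f = - \frac{x}{4 \left(x^{2} + 3\right)} + \frac{17}{24 \left(x + 3\right)} - \frac{11}{24 \left(x + 1\right)}; each piece integrates to a log, atan, or power term.
F(x) = - \frac{11 \log{\left(x + 1 \right)}}{24} + \frac{17 \log{\left(x + 3 \right)}}{24} - \frac{\log{\left(x^{2} + 3 \right)}}{8} is an antiderivative of f.
Check: d/dx[- \frac{11 \log{\left(x + 1 \right)}}{24} + \frac{17 \log{\left(x + 3 \right)}}{24} - \frac{\log{\left(x^{2} + 3 \right)}}{8}] = \frac{- 5 x^{2} - 6}{3 x^{4} + 12 x^{3} + 18 x^{2} + 36 x + 27}, which equals f(x).
F(5/2) = - \frac{11 \log{\left(\frac{7}{2} \right)}}{24} - \frac{\log{\left(\frac{37}{4} \right)}}{8} + \frac{17 \log{\left(\frac{11}{2} \right)}}{24}; F(0) = \frac{7 \log{\left(3 \right)}}{12}.
Integral = F(5/2) - F(0) = - \frac{7 \log{\left(3 \right)}}{12} - \frac{11 \log{\left(\frac{7}{2} \right)}}{24} - \frac{\log{\left(\frac{37}{4} \right)}}{8} + \frac{17 \log{\left(\frac{11}{2} \right)}}{24}.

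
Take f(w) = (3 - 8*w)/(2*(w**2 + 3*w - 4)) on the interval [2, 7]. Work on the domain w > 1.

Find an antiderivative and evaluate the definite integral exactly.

Factor the denominator (2*(w - 1)*(w + 4)) and decompose: f = -7/(2*(w + 4)) - 1/(2*(w - 1)); each piece integrates to a log, atan, or power term.
F(w) = -log(w - 1)/2 - 7*log(w + 4)/2 is an antiderivative of f.
Check: d/dw[-log(w - 1)/2 - 7*log(w + 4)/2] = (3 - 8*w)/(2*w**2 + 6*w - 8), which equals f(w).
F(7) = -7*log(11)/2 - log(6)/2; F(2) = -7*log(6)/2.
Integral = F(7) - F(2) = -7*log(11)/2 + 3*log(6).

Antiderivative: F(w) = -log(w - 1)/2 - 7*log(w + 4)/2; value = -7*log(11)/2 + 3*log(6)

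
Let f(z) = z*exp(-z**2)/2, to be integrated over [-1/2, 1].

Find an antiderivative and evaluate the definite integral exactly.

f matches the chain-rule pattern g'(h)*h' with inner function h(z) = -z**2; substituting u = h(z) collapses the integral.
F(z) = -exp(-z**2)/4 is an antiderivative of f.
Check: d/dz[-exp(-z**2)/4] = z*exp(-z**2)/2 = f(z).
F(1) = -exp(-1)/4; F(-1/2) = -exp(-1/4)/4.
Integral = F(1) - F(-1/2) = -exp(-1)/4 + exp(-1/4)/4.

Antiderivative: F(z) = -exp(-z**2)/4; value = -exp(-1)/4 + exp(-1/4)/4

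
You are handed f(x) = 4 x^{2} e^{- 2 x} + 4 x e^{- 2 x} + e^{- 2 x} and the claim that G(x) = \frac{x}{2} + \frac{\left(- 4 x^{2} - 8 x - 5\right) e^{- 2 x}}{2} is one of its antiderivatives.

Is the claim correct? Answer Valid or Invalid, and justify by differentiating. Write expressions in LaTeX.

d/dx[G] = \frac{\left(8 x^{2} + 8 x + e^{2 x} + 2\right) e^{- 2 x}}{2}
d/dx[G] - f(x) = \frac{1}{2} != 0.

Invalid: d/dx[G] - f = \frac{1}{2}, which is not 0.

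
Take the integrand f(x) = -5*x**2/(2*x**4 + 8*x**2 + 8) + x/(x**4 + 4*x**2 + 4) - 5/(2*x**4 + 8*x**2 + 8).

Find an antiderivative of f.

The integrand splits into summands that can be handled one at a time.
Check: d/dx[5*x/(8*x**2 + 16) - 15*sqrt(2)*atan(sqrt(2)*x/2)/16 - 4/(8*x**2 + 16)] = (-5*x**2 + 2*x - 5)/(2*x**4 + 8*x**2 + 8), which equals f(x).

An antiderivative is F(x) = 5*x/(8*x**2 + 16) - 15*sqrt(2)*atan(sqrt(2)*x/2)/16 - 4/(8*x**2 + 16).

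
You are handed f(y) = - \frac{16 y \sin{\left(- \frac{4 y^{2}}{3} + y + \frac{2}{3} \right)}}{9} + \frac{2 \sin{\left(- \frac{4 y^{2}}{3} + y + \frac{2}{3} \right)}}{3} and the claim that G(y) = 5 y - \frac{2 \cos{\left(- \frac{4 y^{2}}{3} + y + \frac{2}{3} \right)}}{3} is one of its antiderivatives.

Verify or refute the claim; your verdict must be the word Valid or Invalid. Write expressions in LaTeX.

Invalid: d/dy[G] - f = 5, which is not 0.

d/dy[G] = - \frac{16 y \sin{\left(- \frac{4 y^{2}}{3} + y + \frac{2}{3} \right)}}{9} + \frac{2 \sin{\left(- \frac{4 y^{2}}{3} + y + \frac{2}{3} \right)}}{3} + 5
d/dy[G] - f(y) = 5 != 0.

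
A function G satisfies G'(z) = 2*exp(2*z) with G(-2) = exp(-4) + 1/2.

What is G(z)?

G(z) = exp(2*z) + 1/2

Since d/dz undoes antidifferentiation here, G(z) must give back the stated G'(z).
A general antiderivative is exp(2*z) + C.
The condition gives C = exp(-4) + 1/2 - (exp(-4)) = 1/2.
So G(z) = exp(2*z) + 1/2.
Check: d/dz[exp(2*z) + 1/2] = 2*exp(2*z) = G'(z).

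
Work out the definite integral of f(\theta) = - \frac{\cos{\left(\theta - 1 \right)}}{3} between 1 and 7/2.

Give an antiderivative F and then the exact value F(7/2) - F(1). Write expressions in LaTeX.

Antiderivative: F(\theta) = - \frac{\sin{\left(\theta - 1 \right)}}{3}; value = - \frac{\sin{\left(\frac{5}{2} \right)}}{3}

Any candidate F(\theta) must reproduce f(\theta) exactly when differentiated.
F(\theta) = - \frac{\sin{\left(\theta - 1 \right)}}{3} is an antiderivative of f.
Check: d/d\theta[- \frac{\sin{\left(\theta - 1 \right)}}{3}] = - \frac{\cos{\left(\theta - 1 \right)}}{3} = f(\theta).
F(7/2) = - \frac{\sin{\left(\frac{5}{2} \right)}}{3}; F(1) = 0.
Integral = F(7/2) - F(1) = - \frac{\sin{\left(\frac{5}{2} \right)}}{3}.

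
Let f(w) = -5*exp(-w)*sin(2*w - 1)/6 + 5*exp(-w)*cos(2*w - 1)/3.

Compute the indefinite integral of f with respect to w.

f has the shape u'v + uv' for u = 5*exp(-w)/6 and v = sin(2*w - 1) — it is the derivative of the product u*v.
Check: d/dw[5*exp(-w)*sin(2*w - 1)/6] = (-5*sin(2*w - 1) + 10*cos(2*w - 1))*exp(-w)/6, which equals f(w).

F(w) = 5*exp(-w)*sin(2*w - 1)/6 + C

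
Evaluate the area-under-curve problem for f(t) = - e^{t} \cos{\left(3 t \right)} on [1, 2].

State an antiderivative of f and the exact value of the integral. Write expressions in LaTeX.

Recover f(t) by differentiating a candidate F(t); any mismatch rules it out.
F(t) = - \frac{\left(3 \sin{\left(3 t \right)} + \cos{\left(3 t \right)}\right) e^{t}}{10} is an antiderivative of f.
Check: d/dt[- \frac{\left(3 \sin{\left(3 t \right)} + \cos{\left(3 t \right)}\right) e^{t}}{10}] = - e^{t} \cos{\left(3 t \right)} = f(t).
F(2) = - \frac{e^{2} \cos{\left(6 \right)}}{10} - \frac{3 e^{2} \sin{\left(6 \right)}}{10}; F(1) = - \frac{3 e \sin{\left(3 \right)}}{10} - \frac{e \cos{\left(3 \right)}}{10}.
Integral = F(2) - F(1) = - \frac{e^{2} \cos{\left(6 \right)}}{10} + \frac{e \cos{\left(3 \right)}}{10} + \frac{3 e \sin{\left(3 \right)}}{10} - \frac{3 e^{2} \sin{\left(6 \right)}}{10}.

Antiderivative: F(t) = - \frac{\left(3 \sin{\left(3 t \right)} + \cos{\left(3 t \right)}\right) e^{t}}{10}; value = - \frac{e^{2} \cos{\left(6 \right)}}{10} + \frac{e \cos{\left(3 \right)}}{10} + \frac{3 e \sin{\left(3 \right)}}{10} - \frac{3 e^{2} \sin{\left(6 \right)}}{10}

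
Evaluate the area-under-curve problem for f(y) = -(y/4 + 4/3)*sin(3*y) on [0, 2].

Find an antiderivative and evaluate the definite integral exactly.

Antiderivative: F(y) = y*cos(3*y)/12 - sin(3*y)/36 + 4*cos(3*y)/9; value = -4/9 - sin(6)/36 + 11*cos(6)/18

For F(y) to be correct the identity F'(y) - f(y) = 0 must hold.
F(y) = y*cos(3*y)/12 - sin(3*y)/36 + 4*cos(3*y)/9 is an antiderivative of f.
Check: d/dy[y*cos(3*y)/12 - sin(3*y)/36 + 4*cos(3*y)/9] = -y*sin(3*y)/4 - 4*sin(3*y)/3, which equals f(y).
F(2) = -sin(6)/36 + 11*cos(6)/18; F(0) = 4/9.
Integral = F(2) - F(0) = -4/9 - sin(6)/36 + 11*cos(6)/18.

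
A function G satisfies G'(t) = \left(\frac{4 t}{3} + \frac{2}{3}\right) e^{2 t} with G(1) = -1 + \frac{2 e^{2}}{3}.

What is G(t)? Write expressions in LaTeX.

G(t) = \frac{2 t e^{2 t}}{3} - 1

Recognize the product-rule pattern: G'(t) = u'v + uv' with u = \frac{2 t}{3}, v = e^{2 t}, so integration by parts undoes it.
A general antiderivative is \frac{2 t e^{2 t}}{3} + C.
The condition gives C = -1 + \frac{2 e^{2}}{3} - (\frac{2 e^{2}}{3}) = -1.
So G(t) = \frac{2 t e^{2 t}}{3} - 1.
Check: d/dt[\frac{2 t e^{2 t}}{3} - 1] = \frac{4 t e^{2 t}}{3} + \frac{2 e^{2 t}}{3}, which equals G'(t).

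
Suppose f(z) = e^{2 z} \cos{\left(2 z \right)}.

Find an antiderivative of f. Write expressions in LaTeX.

Whatever form F(z) takes, F'(z) = f(z) is non-negotiable.
Check: d/dz[\frac{e^{2 z} \sin{\left(2 z \right)}}{4} + \frac{e^{2 z} \cos{\left(2 z \right)}}{4}] = e^{2 z} \cos{\left(2 z \right)} = f(z).

An antiderivative is F(z) = \frac{e^{2 z} \sin{\left(2 z \right)}}{4} + \frac{e^{2 z} \cos{\left(2 z \right)}}{4}.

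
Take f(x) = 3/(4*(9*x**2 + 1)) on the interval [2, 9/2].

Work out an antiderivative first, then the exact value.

Any candidate F(x) must reproduce f(x) exactly when differentiated.
F(x) = atan(3*x)/4 is an antiderivative of f.
Check: d/dx[atan(3*x)/4] = 3/(36*x**2 + 4), which equals f(x).
F(9/2) = atan(27/2)/4; F(2) = atan(6)/4.
Integral = F(9/2) - F(2) = -atan(6)/4 + atan(27/2)/4.

Antiderivative: F(x) = atan(3*x)/4; value = -atan(6)/4 + atan(27/2)/4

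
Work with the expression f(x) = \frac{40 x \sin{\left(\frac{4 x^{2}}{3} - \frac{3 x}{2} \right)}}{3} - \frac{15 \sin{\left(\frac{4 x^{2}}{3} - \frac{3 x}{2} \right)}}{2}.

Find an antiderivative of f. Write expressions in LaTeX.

The substitution u = \frac{4 x^{2}}{3} - \frac{3 x}{2} works: f is exactly (dF/du)*(du/dx) for that inner function.
Check: d/dx[- 5 \cos{\left(\frac{4 x^{2}}{3} - \frac{3 x}{2} \right)}] = \frac{40 x \sin{\left(\frac{4 x^{2}}{3} - \frac{3 x}{2} \right)}}{3} - \frac{15 \sin{\left(\frac{4 x^{2}}{3} - \frac{3 x}{2} \right)}}{2} = f(x).

An antiderivative is F(x) = - 5 \cos{\left(\frac{4 x^{2}}{3} - \frac{3 x}{2} \right)}.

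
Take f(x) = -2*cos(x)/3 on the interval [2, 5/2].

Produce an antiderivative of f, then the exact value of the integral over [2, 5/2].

Antiderivative: F(x) = -2*sin(x)/3; value = -2*sin(5/2)/3 + 2*sin(2)/3

Whatever form F(x) takes, F'(x) = f(x) is non-negotiable.
F(x) = -2*sin(x)/3 is an antiderivative of f.
Check: d/dx[-2*sin(x)/3] = -2*cos(x)/3 = f(x).
F(5/2) = -2*sin(5/2)/3; F(2) = -2*sin(2)/3.
Integral = F(5/2) - F(2) = -2*sin(5/2)/3 + 2*sin(2)/3.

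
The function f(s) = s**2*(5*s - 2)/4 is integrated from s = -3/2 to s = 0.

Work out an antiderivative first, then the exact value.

Recover f(s) by differentiating a candidate F(s); any mismatch rules it out.
F(s) = 5*s**4/16 - s**3/6 is an antiderivative of f.
Check: d/ds[5*s**4/16 - s**3/6] = 5*s**3/4 - s**2/2, which equals f(s).
F(0) = 0; F(-3/2) = 549/256.
Integral = F(0) - F(-3/2) = -549/256.

Antiderivative: F(s) = 5*s**4/16 - s**3/6; value = -549/256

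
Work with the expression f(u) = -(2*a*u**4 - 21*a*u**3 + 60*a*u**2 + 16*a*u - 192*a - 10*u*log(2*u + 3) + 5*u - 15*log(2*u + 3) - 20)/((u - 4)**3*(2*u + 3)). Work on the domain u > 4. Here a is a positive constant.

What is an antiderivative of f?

Differentiate the proposed F(u) back; it has to land on f(u) exactly.
Check: d/du[(-2*a*u*(u - 4)**2 - 5*log(2*u + 3))/(2*(u - 4)**2)] = (-2*a*u**4 + 21*a*u**3 - 60*a*u**2 - 16*a*u + 192*a + 10*u*log(2*u + 3) - 5*u + 15*log(2*u + 3) + 20)/(2*u**4 - 21*u**3 + 60*u**2 + 16*u - 192), which equals f(u).

An antiderivative is F(u) = (-2*a*u*(u - 4)**2 - 5*log(2*u + 3))/(2*(u - 4)**2).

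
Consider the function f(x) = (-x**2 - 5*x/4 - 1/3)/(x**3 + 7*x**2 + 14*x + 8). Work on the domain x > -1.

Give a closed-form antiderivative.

An antiderivative is F(x) = -log(x + 1)/36 + 11*log(x + 2)/12 - 17*log(x + 4)/9.

Factor the denominator (12*(x + 1)*(x + 2)*(x + 4)) and decompose: f = -17/(9*(x + 4)) + 11/(12*(x + 2)) - 1/(36*(x + 1)); each piece integrates to a log, atan, or power term.
Check: d/dx[-log(x + 1)/36 + 11*log(x + 2)/12 - 17*log(x + 4)/9] = (-12*x**2 - 15*x - 4)/(12*x**3 + 84*x**2 + 168*x + 96), which equals f(x).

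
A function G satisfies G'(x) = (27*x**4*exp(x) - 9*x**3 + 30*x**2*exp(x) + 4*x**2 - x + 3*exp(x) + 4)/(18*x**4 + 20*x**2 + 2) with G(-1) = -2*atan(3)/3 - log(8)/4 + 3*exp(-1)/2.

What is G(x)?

A first test for any G(x): its x-derivative must equal the given G'(x).
A general antiderivative is 3*exp(x)/2 - log(4*x**2 + 4)/4 + 2*atan(3*x)/3 + C.
The condition gives C = -2*atan(3)/3 - log(8)/4 + 3*exp(-1)/2 - (-2*atan(3)/3 - log(8)/4 + 3*exp(-1)/2) = 0.
So G(x) = 3*exp(x)/2 - log(x**2 + 1)/4 + 2*atan(3*x)/3 - log(2)/2.
Check: d/dx[3*exp(x)/2 - log(x**2 + 1)/4 + 2*atan(3*x)/3 - log(2)/2] = (27*x**4*exp(x) - 9*x**3 + 30*x**2*exp(x) + 4*x**2 - x + 3*exp(x) + 4)/(18*x**4 + 20*x**2 + 2) = G'(x).

G(x) = 3*exp(x)/2 - log(x**2 + 1)/4 + 2*atan(3*x)/3 - log(2)/2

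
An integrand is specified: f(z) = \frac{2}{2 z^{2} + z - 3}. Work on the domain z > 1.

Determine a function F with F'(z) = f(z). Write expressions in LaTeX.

The denominator factors as \left(z - 1\right) \left(2 z + 3\right); partial fractions split f into directly integrable pieces: - \frac{4}{5 \left(2 z + 3\right)} + \frac{2}{5 \left(z - 1\right)}.
Check: d/dz[\frac{2 \log{\left(z - 1 \right)}}{5} - \frac{2 \log{\left(z + \frac{3}{2} \right)}}{5}] = \frac{2}{2 z^{2} + z - 3} = f(z).

An antiderivative is F(z) = \frac{2 \log{\left(z - 1 \right)}}{5} - \frac{2 \log{\left(z + \frac{3}{2} \right)}}{5}.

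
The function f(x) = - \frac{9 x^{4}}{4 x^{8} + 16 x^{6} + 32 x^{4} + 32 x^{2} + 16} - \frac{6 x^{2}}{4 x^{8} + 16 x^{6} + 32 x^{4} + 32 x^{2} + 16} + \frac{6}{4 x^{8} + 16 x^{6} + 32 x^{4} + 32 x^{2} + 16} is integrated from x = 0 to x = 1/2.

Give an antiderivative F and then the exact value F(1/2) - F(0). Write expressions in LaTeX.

Antiderivative: F(x) = \frac{3 x}{4 x^{4} + 8 x^{2} + 8}; value = \frac{6}{41}

f has the shape u'v + uv' for u = \frac{3 x}{4} and v = \frac{1}{x^{4} + 2 x^{2} + 2} — it is the derivative of the product u*v.
F(x) = \frac{3 x}{4 x^{4} + 8 x^{2} + 8} is an antiderivative of f.
Check: d/dx[\frac{3 x}{4 x^{4} + 8 x^{2} + 8}] = \frac{- 9 x^{4} - 6 x^{2} + 6}{4 x^{8} + 16 x^{6} + 32 x^{4} + 32 x^{2} + 16}, which equals f(x).
F(1/2) = \frac{6}{41}; F(0) = 0.
Integral = F(1/2) - F(0) = \frac{6}{41}.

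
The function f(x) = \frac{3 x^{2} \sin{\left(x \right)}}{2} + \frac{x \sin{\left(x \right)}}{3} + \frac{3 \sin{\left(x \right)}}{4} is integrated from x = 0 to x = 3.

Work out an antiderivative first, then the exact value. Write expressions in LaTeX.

Integrate term by term and add the pieces.
F(x) = - \frac{3 x^{2} \cos{\left(x \right)}}{2} + 3 x \sin{\left(x \right)} - \frac{x \cos{\left(x \right)}}{3} + \frac{\sin{\left(x \right)}}{3} + \frac{9 \cos{\left(x \right)}}{4} is an antiderivative of f.
Check: d/dx[- \frac{3 x^{2} \cos{\left(x \right)}}{2} + 3 x \sin{\left(x \right)} - \frac{x \cos{\left(x \right)}}{3} + \frac{\sin{\left(x \right)}}{3} + \frac{9 \cos{\left(x \right)}}{4}] = \frac{3 x^{2} \sin{\left(x \right)}}{2} + \frac{x \sin{\left(x \right)}}{3} + \frac{3 \sin{\left(x \right)}}{4} = f(x).
F(3) = \frac{28 \sin{\left(3 \right)}}{3} - \frac{49 \cos{\left(3 \right)}}{4}; F(0) = \frac{9}{4}.
Integral = F(3) - F(0) = - \frac{9}{4} + \frac{28 \sin{\left(3 \right)}}{3} - \frac{49 \cos{\left(3 \right)}}{4}.

Antiderivative: F(x) = - \frac{3 x^{2} \cos{\left(x \right)}}{2} + 3 x \sin{\left(x \right)} - \frac{x \cos{\left(x \right)}}{3} + \frac{\sin{\left(x \right)}}{3} + \frac{9 \cos{\left(x \right)}}{4}; value = - \frac{9}{4} + \frac{28 \sin{\left(3 \right)}}{3} - \frac{49 \cos{\left(3 \right)}}{4}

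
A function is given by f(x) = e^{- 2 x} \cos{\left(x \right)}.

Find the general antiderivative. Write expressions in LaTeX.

F(x) = \frac{\left(\sin{\left(x \right)} - 2 \cos{\left(x \right)}\right) e^{- 2 x}}{5} + C

For F(x) to be correct the identity F'(x) - f(x) = 0 must hold.
Check: d/dx[\frac{\left(\sin{\left(x \right)} - 2 \cos{\left(x \right)}\right) e^{- 2 x}}{5}] = e^{- 2 x} \cos{\left(x \right)} = f(x).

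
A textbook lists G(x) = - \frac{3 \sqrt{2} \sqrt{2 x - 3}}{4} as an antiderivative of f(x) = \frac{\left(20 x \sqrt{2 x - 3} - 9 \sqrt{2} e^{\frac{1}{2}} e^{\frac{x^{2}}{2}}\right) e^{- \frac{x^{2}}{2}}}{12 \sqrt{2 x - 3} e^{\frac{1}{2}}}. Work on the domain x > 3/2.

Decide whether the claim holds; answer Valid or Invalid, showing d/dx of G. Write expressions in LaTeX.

Invalid: d/dx[G] - f = - \frac{5 x e^{- \frac{x^{2}}{2}}}{3 e^{\frac{1}{2}}}, which is not 0.

d/dx[G] = - \frac{3 \sqrt{2}}{4 \sqrt{2 x - 3}}
d/dx[G] - f(x) = - \frac{5 x e^{- \frac{x^{2}}{2}}}{3 e^{\frac{1}{2}}} != 0.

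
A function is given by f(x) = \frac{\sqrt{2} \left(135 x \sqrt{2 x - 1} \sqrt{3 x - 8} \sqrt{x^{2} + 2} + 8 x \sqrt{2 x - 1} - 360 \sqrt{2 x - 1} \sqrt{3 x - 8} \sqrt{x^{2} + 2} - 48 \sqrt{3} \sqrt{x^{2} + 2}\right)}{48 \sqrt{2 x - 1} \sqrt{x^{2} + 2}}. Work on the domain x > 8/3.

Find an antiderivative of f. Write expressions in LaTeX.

An antiderivative is F(x) = \frac{- 24 \sqrt{6} \sqrt{2 x - 1} + 3 \sqrt{2} \left(3 x - 8\right)^{\frac{5}{2}} + 4 \sqrt{2} \sqrt{x^{2} + 2}}{24}.

Any candidate F(x) must reproduce f(x) exactly when differentiated.
Check: d/dx[\frac{- 24 \sqrt{6} \sqrt{2 x - 1} + 3 \sqrt{2} \left(3 x - 8\right)^{\frac{5}{2}} + 4 \sqrt{2} \sqrt{x^{2} + 2}}{24}] = \frac{135 \sqrt{2} x \sqrt{2 x - 1} \sqrt{3 x - 8} \sqrt{x^{2} + 2} + 8 \sqrt{2} x \sqrt{2 x - 1} - 360 \sqrt{2} \sqrt{2 x - 1} \sqrt{3 x - 8} \sqrt{x^{2} + 2} - 48 \sqrt{6} \sqrt{x^{2} + 2}}{48 \sqrt{2 x - 1} \sqrt{x^{2} + 2}}, which equals f(x).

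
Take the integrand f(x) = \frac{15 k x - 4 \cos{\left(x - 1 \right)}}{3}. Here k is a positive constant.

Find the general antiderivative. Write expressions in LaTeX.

F(x) = \frac{5 k x^{2}}{2} - \frac{4 \sin{\left(x - 1 \right)}}{3} + C

A first test for any F(x): its x-derivative must equal f(x) identically.
Check: d/dx[\frac{5 k x^{2}}{2} - \frac{4 \sin{\left(x - 1 \right)}}{3}] = 5 k x - \frac{4 \cos{\left(x - 1 \right)}}{3}, which equals f(x).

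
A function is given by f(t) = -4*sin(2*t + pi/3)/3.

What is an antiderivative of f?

Any candidate F(t) must reproduce f(t) exactly when differentiated.
Check: d/dt[2*cos(2*t + pi/3)/3] = -4*sin(2*t + pi/3)/3 = f(t).

An antiderivative is F(t) = 2*cos(2*t + pi/3)/3.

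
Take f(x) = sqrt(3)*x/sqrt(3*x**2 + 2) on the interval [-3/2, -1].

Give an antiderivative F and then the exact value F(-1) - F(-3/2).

f matches the chain-rule pattern g'(h)*h' with inner function h(x) = x**2 + 2/3; substituting u = h(x) collapses the integral.
F(x) = sqrt(3)*sqrt(3*x**2 + 2)/3 is an antiderivative of f.
Check: d/dx[sqrt(3)*sqrt(3*x**2 + 2)/3] = sqrt(3)*x/sqrt(3*x**2 + 2) = f(x).
F(-1) = sqrt(15)/3; F(-3/2) = sqrt(105)/6.
Integral = F(-1) - F(-3/2) = -sqrt(105)/6 + sqrt(15)/3.

Antiderivative: F(x) = sqrt(3)*sqrt(3*x**2 + 2)/3; value = -sqrt(105)/6 + sqrt(15)/3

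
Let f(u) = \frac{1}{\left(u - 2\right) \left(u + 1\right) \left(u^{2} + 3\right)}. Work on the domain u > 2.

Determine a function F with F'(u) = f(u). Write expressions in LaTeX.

The denominator factors as \left(u - 2\right) \left(u + 1\right) \left(u^{2} + 3\right); partial fractions split f into directly integrable pieces: \frac{u - 5}{28 \left(u^{2} + 3\right)} - \frac{1}{12 \left(u + 1\right)} + \frac{1}{21 \left(u - 2\right)}.
Check: d/du[\frac{\log{\left(u - 2 \right)}}{21} - \frac{\log{\left(u + 1 \right)}}{12} + \frac{\log{\left(u^{2} + 3 \right)}}{56} - \frac{5 \sqrt{3} \operatorname{atan}{\left(\frac{\sqrt{3} u}{3} \right)}}{84}] = \frac{1}{u^{4} - u^{3} + u^{2} - 3 u - 6}, which equals f(u).

An antiderivative is F(u) = \frac{\log{\left(u - 2 \right)}}{21} - \frac{\log{\left(u + 1 \right)}}{12} + \frac{\log{\left(u^{2} + 3 \right)}}{56} - \frac{5 \sqrt{3} \operatorname{atan}{\left(\frac{\sqrt{3} u}{3} \right)}}{84}.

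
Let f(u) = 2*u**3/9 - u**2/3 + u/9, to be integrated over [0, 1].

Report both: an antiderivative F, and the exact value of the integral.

Antiderivative: F(u) = u**2*(u - 1)**2/18; value = 0

f matches the chain-rule pattern g'(h)*h' with inner function h(u) = u**2/3 - u/3; substituting w = h(u) collapses the integral.
F(u) = u**2*(u - 1)**2/18 is an antiderivative of f.
Check: d/du[u**2*(u - 1)**2/18] = 2*u**3/9 - u**2/3 + u/9 = f(u).
F(1) = 0; F(0) = 0.
Integral = F(1) - F(0) = 0.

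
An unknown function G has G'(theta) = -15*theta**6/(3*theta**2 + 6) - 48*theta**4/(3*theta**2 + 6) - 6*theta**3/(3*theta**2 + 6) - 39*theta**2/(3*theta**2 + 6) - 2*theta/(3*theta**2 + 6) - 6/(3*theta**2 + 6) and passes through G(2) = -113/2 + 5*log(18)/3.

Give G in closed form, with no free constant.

G(theta) = -theta**5 - 2*theta**3 - theta**2 - theta + 5*log(3*theta**2 + 6)/3 - 5/2

Integrate term by term and add the pieces.
A general antiderivative is -theta**5 - 2*theta**3 - theta**2 - theta + 5*log(3*theta**2 + 6)/3 - 5/2 + C.
The condition gives C = -113/2 + 5*log(18)/3 - (-113/2 + 5*log(18)/3) = 0.
So G(theta) = -theta**5 - 2*theta**3 - theta**2 - theta + 5*log(3*theta**2 + 6)/3 - 5/2.
Check: d/dtheta[-theta**5 - 2*theta**3 - theta**2 - theta + 5*log(3*theta**2 + 6)/3 - 5/2] = (-15*theta**6 - 48*theta**4 - 6*theta**3 - 39*theta**2 - 2*theta - 6)/(3*theta**2 + 6), which equals G'(theta).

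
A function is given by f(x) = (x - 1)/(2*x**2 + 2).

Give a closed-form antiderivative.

An antiderivative is F(x) = log(x**2 + 1)/4 - atan(x)/2.

A first test for any F(x): its x-derivative must equal f(x) identically.
Check: d/dx[log(x**2 + 1)/4 - atan(x)/2] = (x - 1)/(2*x**2 + 2) = f(x).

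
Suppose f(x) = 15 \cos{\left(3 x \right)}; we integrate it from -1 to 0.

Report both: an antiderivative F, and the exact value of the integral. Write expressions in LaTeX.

Antiderivative: F(x) = 5 \sin{\left(3 x \right)}; value = 5 \sin{\left(3 \right)}

Differentiate the proposed F(x) back; it has to land on f(x) exactly.
F(x) = 5 \sin{\left(3 x \right)} is an antiderivative of f.
Check: d/dx[5 \sin{\left(3 x \right)}] = 15 \cos{\left(3 x \right)} = f(x).
F(0) = 0; F(-1) = - 5 \sin{\left(3 \right)}.
Integral = F(0) - F(-1) = 5 \sin{\left(3 \right)}.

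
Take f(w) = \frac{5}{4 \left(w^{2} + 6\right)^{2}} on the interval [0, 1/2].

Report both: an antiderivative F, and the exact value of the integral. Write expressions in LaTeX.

Check any antiderivative F(w) by computing F'(w) and comparing it with f(w).
F(w) = \frac{5 w}{48 w^{2} + 288} + \frac{5 \sqrt{6} \operatorname{atan}{\left(\frac{\sqrt{6} w}{6} \right)}}{288} is an antiderivative of f.
Check: d/dw[\frac{5 w}{48 w^{2} + 288} + \frac{5 \sqrt{6} \operatorname{atan}{\left(\frac{\sqrt{6} w}{6} \right)}}{288}] = \frac{5}{4 w^{4} + 48 w^{2} + 144}, which equals f(w).
F(1/2) = \frac{1}{120} + \frac{5 \sqrt{6} \operatorname{atan}{\left(\frac{\sqrt{6}}{12} \right)}}{288}; F(0) = 0.
Integral = F(1/2) - F(0) = \frac{1}{120} + \frac{5 \sqrt{6} \operatorname{atan}{\left(\frac{\sqrt{6}}{12} \right)}}{288}.

Antiderivative: F(w) = \frac{5 w}{48 w^{2} + 288} + \frac{5 \sqrt{6} \operatorname{atan}{\left(\frac{\sqrt{6} w}{6} \right)}}{288}; value = \frac{1}{120} + \frac{5 \sqrt{6} \operatorname{atan}{\left(\frac{\sqrt{6}}{12} \right)}}{288}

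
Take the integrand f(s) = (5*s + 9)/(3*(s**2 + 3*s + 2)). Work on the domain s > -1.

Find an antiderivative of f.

An antiderivative is F(s) = 4*log(s + 1)/3 + log(s + 2)/3.

Factor the denominator (3*(s + 1)*(s + 2)) and decompose: f = 1/(3*(s + 2)) + 4/(3*(s + 1)); each piece integrates to a log, atan, or power term.
Check: d/ds[4*log(s + 1)/3 + log(s + 2)/3] = (5*s + 9)/(3*s**2 + 9*s + 6), which equals f(s).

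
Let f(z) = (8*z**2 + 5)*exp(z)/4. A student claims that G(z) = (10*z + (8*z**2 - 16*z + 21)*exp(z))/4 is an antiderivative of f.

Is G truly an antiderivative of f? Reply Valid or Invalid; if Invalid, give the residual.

d/dz[G] = 2*z**2*exp(z) + 5*exp(z)/4 + 5/2
d/dz[G] - f(z) = 5/2 != 0.

Invalid: d/dz[G] - f = 5/2, which is not 0.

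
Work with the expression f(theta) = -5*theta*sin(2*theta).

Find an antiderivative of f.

A candidate is checked by its d/dtheta: the result must match f(theta).
Check: d/dtheta[5*(2*theta*cos(2*theta) - sin(2*theta))/4] = -5*theta*sin(2*theta) = f(theta).

An antiderivative is F(theta) = 5*(2*theta*cos(2*theta) - sin(2*theta))/4.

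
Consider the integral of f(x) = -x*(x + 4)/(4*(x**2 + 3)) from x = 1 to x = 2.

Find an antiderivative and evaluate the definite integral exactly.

Antiderivative: F(x) = -x/4 - log(x**2 + 3)/2 + sqrt(3)*atan(sqrt(3)*x/3)/4; value = -log(7)/2 - 1/4 - sqrt(3)*pi/24 + sqrt(3)*atan(2*sqrt(3)/3)/4 + log(4)/2

For F(x) to be correct the identity F'(x) - f(x) = 0 must hold.
F(x) = -x/4 - log(x**2 + 3)/2 + sqrt(3)*atan(sqrt(3)*x/3)/4 is an antiderivative of f.
Check: d/dx[-x/4 - log(x**2 + 3)/2 + sqrt(3)*atan(sqrt(3)*x/3)/4] = (-x**2 - 4*x)/(4*x**2 + 12), which equals f(x).
F(2) = -log(7)/2 - 1/2 + sqrt(3)*atan(2*sqrt(3)/3)/4; F(1) = -log(4)/2 - 1/4 + sqrt(3)*pi/24.
Integral = F(2) - F(1) = -log(7)/2 - 1/4 - sqrt(3)*pi/24 + sqrt(3)*atan(2*sqrt(3)/3)/4 + log(4)/2.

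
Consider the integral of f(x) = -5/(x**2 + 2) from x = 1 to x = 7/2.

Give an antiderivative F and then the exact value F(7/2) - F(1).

Differentiate the proposed F(x) back; it has to land on f(x) exactly.
F(x) = -5*sqrt(2)*atan(sqrt(2)*x/2)/2 is an antiderivative of f.
Check: d/dx[-5*sqrt(2)*atan(sqrt(2)*x/2)/2] = -5/(x**2 + 2) = f(x).
F(7/2) = -5*sqrt(2)*atan(7*sqrt(2)/4)/2; F(1) = -5*sqrt(2)*atan(sqrt(2)/2)/2.
Integral = F(7/2) - F(1) = -5*sqrt(2)*atan(7*sqrt(2)/4)/2 + 5*sqrt(2)*atan(sqrt(2)/2)/2.

Antiderivative: F(x) = -5*sqrt(2)*atan(sqrt(2)*x/2)/2; value = -5*sqrt(2)*atan(7*sqrt(2)/4)/2 + 5*sqrt(2)*atan(sqrt(2)/2)/2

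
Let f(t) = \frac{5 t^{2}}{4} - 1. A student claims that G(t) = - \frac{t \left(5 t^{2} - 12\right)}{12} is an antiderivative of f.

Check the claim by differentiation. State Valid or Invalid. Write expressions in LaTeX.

Invalid: d/dt[G] - f = 2 - \frac{5 t^{2}}{2}, which is not 0.

d/dt[G] = 1 - \frac{5 t^{2}}{4}
d/dt[G] - f(t) = 2 - \frac{5 t^{2}}{2} != 0.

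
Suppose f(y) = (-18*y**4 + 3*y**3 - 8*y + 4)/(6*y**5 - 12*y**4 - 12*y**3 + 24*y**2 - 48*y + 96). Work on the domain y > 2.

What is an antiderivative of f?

An antiderivative is F(y) = -295*log(y - 2)/144 - 73*log(y + 2)/144 - 2*log(y**2 + 2)/9 - sqrt(2)*atan(sqrt(2)*y/2)/4 + 23/(12*y - 24).

Factor the denominator (6*(y - 2)**2*(y + 2)*(y**2 + 2)) and decompose: f = -(8*y + 9)/(18*(y**2 + 2)) - 73/(144*(y + 2)) - 295/(144*(y - 2)) - 23/(12*(y - 2)**2); each piece integrates to a log, atan, or power term.
Check: d/dy[-295*log(y - 2)/144 - 73*log(y + 2)/144 - 2*log(y**2 + 2)/9 - sqrt(2)*atan(sqrt(2)*y/2)/4 + 23/(12*y - 24)] = (-18*y**4 + 3*y**3 - 8*y + 4)/(6*y**5 - 12*y**4 - 12*y**3 + 24*y**2 - 48*y + 96) = f(y).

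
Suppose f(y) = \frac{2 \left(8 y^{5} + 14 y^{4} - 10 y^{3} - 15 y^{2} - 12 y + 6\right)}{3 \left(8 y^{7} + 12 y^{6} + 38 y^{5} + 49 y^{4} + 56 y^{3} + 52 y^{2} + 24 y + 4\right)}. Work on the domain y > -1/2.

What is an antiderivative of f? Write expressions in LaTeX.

An antiderivative is F(y) = \frac{- 8 y^{3} - 9 y^{2} - 2 y - 2}{12 y^{4} + 12 y^{3} + 27 y^{2} + 24 y + 6}.

Check any antiderivative F(y) by computing F'(y) and comparing it with f(y).
Check: d/dy[\frac{- 8 y^{3} - 9 y^{2} - 2 y - 2}{12 y^{4} + 12 y^{3} + 27 y^{2} + 24 y + 6}] = \frac{16 y^{5} + 28 y^{4} - 20 y^{3} - 30 y^{2} - 24 y + 12}{24 y^{7} + 36 y^{6} + 114 y^{5} + 147 y^{4} + 168 y^{3} + 156 y^{2} + 72 y + 12}, which equals f(y).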